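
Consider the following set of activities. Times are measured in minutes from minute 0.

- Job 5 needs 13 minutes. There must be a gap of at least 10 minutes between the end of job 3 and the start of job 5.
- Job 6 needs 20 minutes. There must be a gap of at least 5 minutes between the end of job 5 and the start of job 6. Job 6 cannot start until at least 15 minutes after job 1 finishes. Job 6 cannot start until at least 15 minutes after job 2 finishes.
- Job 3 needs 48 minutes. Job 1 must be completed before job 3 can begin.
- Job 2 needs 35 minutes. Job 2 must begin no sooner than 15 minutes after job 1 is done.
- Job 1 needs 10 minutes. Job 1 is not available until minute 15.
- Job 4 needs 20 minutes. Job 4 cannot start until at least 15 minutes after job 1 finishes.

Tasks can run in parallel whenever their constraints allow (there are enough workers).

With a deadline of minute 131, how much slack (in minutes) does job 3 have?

10

Job 1 waits on its own release at minute 15, so it starts at minute 15 and finishes at 15 + 10 = minute 25.
After job 1 (finishes minute 25), job 3 can start at minute 25 and finishes at minute 73.

Working backward from the deadline:
Job 6 must finish by minute 131; it takes 20 minutes, so it must start by 131 − 20 = minute 111.
Job 5 has to be done before job 6 (must start by minute 111, minus 5-minute gap → minute 106). That means finishing by minute 106, i.e. starting by 106 − 13 = minute 93.
Job 3 must finish before job 5 (must start by minute 93, minus 10-minute gap → minute 83). With a 48-minute duration, job 3 must start by 83 − 48 = minute 35.
So job 3 can start as early as minute 25 and as late as minute 35, giving 35 − 25 = 10 minutes of slack.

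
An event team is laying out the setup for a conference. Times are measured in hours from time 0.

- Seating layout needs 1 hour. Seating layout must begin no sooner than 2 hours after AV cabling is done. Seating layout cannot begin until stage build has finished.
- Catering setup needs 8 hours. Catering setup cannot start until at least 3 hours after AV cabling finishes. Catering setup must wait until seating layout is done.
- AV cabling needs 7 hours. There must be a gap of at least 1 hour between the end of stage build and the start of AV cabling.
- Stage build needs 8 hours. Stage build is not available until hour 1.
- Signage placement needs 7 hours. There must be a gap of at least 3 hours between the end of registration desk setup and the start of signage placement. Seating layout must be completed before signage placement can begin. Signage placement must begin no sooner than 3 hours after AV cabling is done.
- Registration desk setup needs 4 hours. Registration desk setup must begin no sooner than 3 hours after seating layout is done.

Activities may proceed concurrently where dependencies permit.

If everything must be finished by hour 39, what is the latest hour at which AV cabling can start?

Signage placement must finish by hour 39; it takes 7 hours, so it must start by 39 − 7 = hour 32.
Registration desk setup must finish before signage placement (must start by hour 32, minus 3-hour gap → hour 29). With a 4-hour duration, registration desk setup must start by 29 − 4 = hour 25.
Catering setup must finish by hour 39; it takes 8 hours, so it must start by 39 − 8 = hour 31.
Seating layout has several dependents: registration desk setup (must start by hour 25, minus 3-hour gap → hour 22); signage placement (must start by hour 32); catering setup (must start by hour 31). The earliest of those limits is hour 22, so seating layout must start by 22 − 1 = hour 21.
AV cabling feeds seating layout (must start by hour 21, minus 2-hour gap → hour 19); signage placement (must start by hour 32, minus 3-hour gap → hour 29); catering setup (must start by hour 31, minus 3-hour gap → hour 28). Taking the minimum, AV cabling must finish by hour 19 and start by 19 − 7 = hour 12.

12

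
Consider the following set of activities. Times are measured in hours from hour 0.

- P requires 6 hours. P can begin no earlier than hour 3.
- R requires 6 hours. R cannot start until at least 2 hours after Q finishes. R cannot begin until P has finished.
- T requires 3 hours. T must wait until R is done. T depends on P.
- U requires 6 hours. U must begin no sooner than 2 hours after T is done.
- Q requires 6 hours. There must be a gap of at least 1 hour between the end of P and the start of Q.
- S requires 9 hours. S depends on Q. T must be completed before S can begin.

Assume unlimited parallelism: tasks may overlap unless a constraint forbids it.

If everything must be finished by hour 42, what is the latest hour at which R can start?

24

S has no dependents, so it just needs to finish by hour 42. Starting by 42 − 9 = hour 33 achieves that.
Nothing follows U; the deadline of hour 42 is its only limit. It must start by 42 − 6 = hour 36.
T has several dependents: S (must start by hour 33); U (must start by hour 36, minus 2-hour gap → hour 34). The earliest of those limits is hour 33, so T must start by 33 − 3 = hour 30.
R feeds into T (must start by hour 30); so R must finish by hour 30 and therefore start by hour 24.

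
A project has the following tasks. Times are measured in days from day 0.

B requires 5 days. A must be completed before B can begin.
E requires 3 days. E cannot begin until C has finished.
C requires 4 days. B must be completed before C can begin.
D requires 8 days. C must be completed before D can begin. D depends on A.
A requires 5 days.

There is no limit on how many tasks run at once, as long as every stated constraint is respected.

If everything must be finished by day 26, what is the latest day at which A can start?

4

D must finish by day 26; it takes 8 days, so it must start by 26 − 8 = day 18.
Nothing follows E; the deadline of day 26 is its only limit. It must start by 26 − 3 = day 23.
For C: D (must start by day 18); E (must start by day 23). The most restrictive is day 18; with a 4-day duration, C must start by day 14.
Since C (must start by day 14) depends on it, B must finish by day 14. Backing off its 5-day duration gives a latest start of day 9.
A feeds B (must start by day 9); D (must start by day 18). Taking the minimum, A must finish by day 9 and start by 9 − 5 = day 4.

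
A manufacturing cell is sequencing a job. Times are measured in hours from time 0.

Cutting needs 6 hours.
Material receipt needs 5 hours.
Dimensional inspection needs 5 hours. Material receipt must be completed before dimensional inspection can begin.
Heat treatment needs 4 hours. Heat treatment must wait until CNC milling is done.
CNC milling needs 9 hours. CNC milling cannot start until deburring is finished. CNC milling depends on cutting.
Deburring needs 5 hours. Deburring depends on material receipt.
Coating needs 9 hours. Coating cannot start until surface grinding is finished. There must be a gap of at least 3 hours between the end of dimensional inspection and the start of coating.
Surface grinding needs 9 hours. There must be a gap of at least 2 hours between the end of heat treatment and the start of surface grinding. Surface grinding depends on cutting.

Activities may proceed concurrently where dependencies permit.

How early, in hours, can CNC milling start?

Nothing blocks cutting, so it runs from hour 0 to hour 6.
Material receipt can start immediately at hour 0; it finishes at hour 5.
Deburring waits on material receipt (finishes hour 5), so it starts at hour 5 and finishes at 5 + 5 = hour 10.
CNC milling waits on deburring (finishes hour 10); cutting (finishes hour 6). The latest of these is hour 10, which is the earliest CNC milling can start.

10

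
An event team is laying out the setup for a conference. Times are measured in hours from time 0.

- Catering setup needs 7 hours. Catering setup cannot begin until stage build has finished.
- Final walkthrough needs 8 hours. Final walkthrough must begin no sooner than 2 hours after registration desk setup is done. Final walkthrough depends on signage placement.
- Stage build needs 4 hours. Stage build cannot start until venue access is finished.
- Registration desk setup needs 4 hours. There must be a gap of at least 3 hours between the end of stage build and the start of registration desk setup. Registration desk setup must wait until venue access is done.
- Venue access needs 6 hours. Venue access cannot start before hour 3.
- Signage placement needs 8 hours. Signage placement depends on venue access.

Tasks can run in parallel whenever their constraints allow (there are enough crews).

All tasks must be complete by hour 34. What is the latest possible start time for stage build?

Final walkthrough has no dependents, so it just needs to finish by hour 34. Starting by 34 − 8 = hour 26 achieves that.
Registration desk setup feeds into final walkthrough (must start by hour 26, minus 2-hour gap → hour 24); so registration desk setup must finish by hour 24 and therefore start by hour 20.
Nothing follows catering setup; the deadline of hour 34 is its only limit. It must start by 34 − 7 = hour 27.
For stage build: registration desk setup (must start by hour 20, minus 3-hour gap → hour 17); catering setup (must start by hour 27). The most restrictive is hour 17; with a 4-hour duration, stage build must start by hour 13.

13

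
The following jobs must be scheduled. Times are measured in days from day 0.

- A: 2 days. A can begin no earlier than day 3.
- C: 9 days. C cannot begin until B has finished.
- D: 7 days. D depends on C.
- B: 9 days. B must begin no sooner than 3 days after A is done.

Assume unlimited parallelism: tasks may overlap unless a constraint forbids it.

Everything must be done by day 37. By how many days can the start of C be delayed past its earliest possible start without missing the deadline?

4

A cannot begin until its own release at day 3. It runs from day 3 to 3 + 2 = day 5.
After A (finishes day 5, plus 3-day gap → day 8), B can start at day 8 and finishes at day 17.
C waits on B (finishes day 17), so it starts at day 17 and finishes at 17 + 9 = day 26.

Working backward from the deadline:
To finish by day 37, D (duration 7) must start no later than day 30.
Since D (must start by day 30) depends on it, C must finish by day 30. Backing off its 9-day duration gives a latest start of day 21.
So C can start as early as day 17 and as late as day 21, giving 21 − 17 = 4 days of slack.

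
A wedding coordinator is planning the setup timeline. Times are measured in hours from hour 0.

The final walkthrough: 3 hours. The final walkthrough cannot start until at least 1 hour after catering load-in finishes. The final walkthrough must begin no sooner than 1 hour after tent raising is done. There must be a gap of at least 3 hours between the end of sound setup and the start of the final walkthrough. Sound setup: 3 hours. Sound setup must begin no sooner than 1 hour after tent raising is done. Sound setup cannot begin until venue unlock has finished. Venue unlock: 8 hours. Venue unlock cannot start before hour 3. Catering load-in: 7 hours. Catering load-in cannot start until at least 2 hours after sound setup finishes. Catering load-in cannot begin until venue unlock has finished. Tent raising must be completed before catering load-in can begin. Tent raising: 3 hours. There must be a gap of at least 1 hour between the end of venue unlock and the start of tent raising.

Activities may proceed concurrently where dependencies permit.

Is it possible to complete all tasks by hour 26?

No

After its own release at hour 3, venue unlock can start at hour 3 and finishes at hour 11.
Tent raising waits on venue unlock (finishes hour 11, plus 1-hour gap → hour 12), so it starts at hour 12 and finishes at 12 + 3 = hour 15.
For sound setup: tent raising (finishes hour 15, plus 1-hour gap → hour 16); venue unlock (finishes hour 11). Taking the maximum gives a start of hour 16, and it finishes at 16 + 3 = hour 19.
Catering load-in cannot start until sound setup (finishes hour 19, plus 2-hour gap → hour 21); venue unlock (finishes hour 11); tent raising (finishes hour 15). The controlling bound is hour 21, so catering load-in finishes at 21 + 7 = hour 28.
For the final walkthrough: catering load-in (finishes hour 28, plus 1-hour gap → hour 29); tent raising (finishes hour 15, plus 1-hour gap → hour 16); sound setup (finishes hour 19, plus 3-hour gap → hour 22). Taking the maximum gives a start of hour 29, and it finishes at 29 + 3 = hour 32.
The earliest everything can be done is hour 32, which is after the deadline of 26, so it is not possible.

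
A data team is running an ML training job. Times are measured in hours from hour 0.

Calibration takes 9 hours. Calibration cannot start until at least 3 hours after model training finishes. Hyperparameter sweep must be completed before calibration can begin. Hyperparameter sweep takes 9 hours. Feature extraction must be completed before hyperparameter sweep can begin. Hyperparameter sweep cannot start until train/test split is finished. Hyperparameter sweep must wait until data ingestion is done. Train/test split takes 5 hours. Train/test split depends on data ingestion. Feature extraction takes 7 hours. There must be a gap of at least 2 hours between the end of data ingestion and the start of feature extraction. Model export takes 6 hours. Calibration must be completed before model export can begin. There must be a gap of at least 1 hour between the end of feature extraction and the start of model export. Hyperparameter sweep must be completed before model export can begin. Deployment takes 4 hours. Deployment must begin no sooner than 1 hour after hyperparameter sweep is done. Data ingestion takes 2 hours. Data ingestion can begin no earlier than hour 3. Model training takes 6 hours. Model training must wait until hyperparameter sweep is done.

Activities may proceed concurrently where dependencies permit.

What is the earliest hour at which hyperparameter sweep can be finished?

23

Data ingestion cannot begin until its own release at hour 3. It runs from hour 3 to 3 + 2 = hour 5.
Train/test split cannot begin until data ingestion (finishes hour 5). It runs from hour 5 to 5 + 5 = hour 10.
Feature extraction cannot begin until data ingestion (finishes hour 5, plus 2-hour gap → hour 7). It runs from hour 7 to 7 + 7 = hour 14.
Hyperparameter sweep needs all of feature extraction (finishes hour 14); train/test split (finishes hour 10); data ingestion (finishes hour 5). That puts its earliest start at hour 14; it finishes at 14 + 9 = hour 23.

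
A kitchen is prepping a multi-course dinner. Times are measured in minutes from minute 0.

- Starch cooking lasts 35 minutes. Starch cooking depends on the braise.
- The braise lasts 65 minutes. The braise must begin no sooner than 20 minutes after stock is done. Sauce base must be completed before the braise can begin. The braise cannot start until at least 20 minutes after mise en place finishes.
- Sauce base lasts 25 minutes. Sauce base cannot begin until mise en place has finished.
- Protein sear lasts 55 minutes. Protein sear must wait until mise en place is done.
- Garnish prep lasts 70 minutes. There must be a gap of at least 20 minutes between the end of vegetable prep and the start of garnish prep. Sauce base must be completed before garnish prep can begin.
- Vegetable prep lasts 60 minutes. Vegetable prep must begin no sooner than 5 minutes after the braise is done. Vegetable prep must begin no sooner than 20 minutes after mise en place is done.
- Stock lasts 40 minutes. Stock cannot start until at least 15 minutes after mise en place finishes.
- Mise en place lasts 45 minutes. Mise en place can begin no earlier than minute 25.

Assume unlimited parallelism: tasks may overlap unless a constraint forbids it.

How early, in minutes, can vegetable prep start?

215

Mise en place cannot begin until its own release at minute 25. It runs from minute 25 to 25 + 45 = minute 70.
Sauce base cannot begin until mise en place (finishes minute 70). It runs from minute 70 to 70 + 25 = minute 95.
After mise en place (finishes minute 70, plus 15-minute gap → minute 85), stock can start at minute 85 and finishes at minute 125.
For the braise: stock (finishes minute 125, plus 20-minute gap → minute 145); sauce base (finishes minute 95); mise en place (finishes minute 70, plus 20-minute gap → minute 90). Taking the maximum gives a start of minute 145, and it finishes at 145 + 65 = minute 210.
Vegetable prep waits on the braise (finishes minute 210, plus 5-minute gap → minute 215); mise en place (finishes minute 70, plus 20-minute gap → minute 90). The latest of these is minute 215, which is the earliest vegetable prep can start.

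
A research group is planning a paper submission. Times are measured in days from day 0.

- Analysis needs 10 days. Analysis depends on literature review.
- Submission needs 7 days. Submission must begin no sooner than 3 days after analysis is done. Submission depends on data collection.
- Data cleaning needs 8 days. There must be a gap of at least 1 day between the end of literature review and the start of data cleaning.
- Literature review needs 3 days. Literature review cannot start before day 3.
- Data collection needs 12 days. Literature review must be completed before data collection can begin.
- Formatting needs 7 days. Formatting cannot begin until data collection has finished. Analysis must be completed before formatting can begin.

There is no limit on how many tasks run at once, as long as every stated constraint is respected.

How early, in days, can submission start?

Literature review cannot begin until its own release at day 3. It runs from day 3 to 3 + 3 = day 6.
Analysis waits on literature review (finishes day 6), so it starts at day 6 and finishes at 6 + 10 = day 16.
Data collection waits on literature review (finishes day 6), so it starts at day 6 and finishes at 6 + 12 = day 18.
Submission waits on analysis (finishes day 16, plus 3-day gap → day 19); data collection (finishes day 18). The latest of these is day 19, which is the earliest submission can start.

19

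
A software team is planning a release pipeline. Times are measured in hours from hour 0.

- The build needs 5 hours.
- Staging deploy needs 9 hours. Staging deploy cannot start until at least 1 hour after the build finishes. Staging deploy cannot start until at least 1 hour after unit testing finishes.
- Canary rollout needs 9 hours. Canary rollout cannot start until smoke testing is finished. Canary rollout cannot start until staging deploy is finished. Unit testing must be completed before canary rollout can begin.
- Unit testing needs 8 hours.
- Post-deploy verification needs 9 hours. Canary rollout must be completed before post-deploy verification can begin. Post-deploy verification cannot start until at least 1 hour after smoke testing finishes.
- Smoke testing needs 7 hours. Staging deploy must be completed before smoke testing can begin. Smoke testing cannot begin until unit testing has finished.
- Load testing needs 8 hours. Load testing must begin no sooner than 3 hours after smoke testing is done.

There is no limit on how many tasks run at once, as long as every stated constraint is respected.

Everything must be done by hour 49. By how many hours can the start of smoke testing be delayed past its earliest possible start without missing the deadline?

6

Unit testing has no prerequisites, so it starts at hour 0 and finishes at hour 8.
Nothing blocks the build, so it runs from hour 0 to hour 5.
For staging deploy: the build (finishes hour 5, plus 1-hour gap → hour 6); unit testing (finishes hour 8, plus 1-hour gap → hour 9). Taking the maximum gives a start of hour 9, and it finishes at 9 + 9 = hour 18.
Smoke testing has to wait for staging deploy (finishes hour 18); unit testing (finishes hour 8). The latest of these is hour 18, so smoke testing runs hour 18 to 18 + 7 = hour 25.

Working backward from the deadline:
Post-deploy verification must finish by hour 49; it takes 9 hours, so it must start by 49 − 9 = hour 40.
Since post-deploy verification (must start by hour 40) depends on it, canary rollout must finish by hour 40. Backing off its 9-hour duration gives a latest start of hour 31.
Nothing follows load testing; the deadline of hour 49 is its only limit. It must start by 49 − 8 = hour 41.
Smoke testing feeds canary rollout (must start by hour 31); load testing (must start by hour 41, minus 3-hour gap → hour 38); post-deploy verification (must start by hour 40, minus 1-hour gap → hour 39). Taking the minimum, smoke testing must finish by hour 31 and start by 31 − 7 = hour 24.
So smoke testing can start as early as hour 18 and as late as hour 24, giving 24 − 18 = 6 hours of slack.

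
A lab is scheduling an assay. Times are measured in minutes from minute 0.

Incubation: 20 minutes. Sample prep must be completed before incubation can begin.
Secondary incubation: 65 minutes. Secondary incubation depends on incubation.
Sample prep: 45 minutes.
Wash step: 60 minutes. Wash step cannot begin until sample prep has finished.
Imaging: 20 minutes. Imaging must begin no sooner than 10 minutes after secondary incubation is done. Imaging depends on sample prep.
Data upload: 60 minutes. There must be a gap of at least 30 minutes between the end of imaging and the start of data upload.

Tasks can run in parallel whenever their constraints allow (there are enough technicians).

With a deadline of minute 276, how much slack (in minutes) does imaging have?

26

Nothing blocks sample prep, so it runs from minute 0 to minute 45.
Incubation cannot begin until sample prep (finishes minute 45). It runs from minute 45 to 45 + 20 = minute 65.
Secondary incubation waits on incubation (finishes minute 65), so it starts at minute 65 and finishes at 65 + 65 = minute 130.
Imaging needs all of secondary incubation (finishes minute 130, plus 10-minute gap → minute 140); sample prep (finishes minute 45). That puts its earliest start at minute 140; it finishes at 140 + 20 = minute 160.

Working backward from the deadline:
To finish by minute 276, data upload (duration 60) must start no later than minute 216.
Imaging feeds into data upload (must start by minute 216, minus 30-minute gap → minute 186); so imaging must finish by minute 186 and therefore start by minute 166.
So imaging can start as early as minute 140 and as late as minute 166, giving 166 − 140 = 26 minutes of slack.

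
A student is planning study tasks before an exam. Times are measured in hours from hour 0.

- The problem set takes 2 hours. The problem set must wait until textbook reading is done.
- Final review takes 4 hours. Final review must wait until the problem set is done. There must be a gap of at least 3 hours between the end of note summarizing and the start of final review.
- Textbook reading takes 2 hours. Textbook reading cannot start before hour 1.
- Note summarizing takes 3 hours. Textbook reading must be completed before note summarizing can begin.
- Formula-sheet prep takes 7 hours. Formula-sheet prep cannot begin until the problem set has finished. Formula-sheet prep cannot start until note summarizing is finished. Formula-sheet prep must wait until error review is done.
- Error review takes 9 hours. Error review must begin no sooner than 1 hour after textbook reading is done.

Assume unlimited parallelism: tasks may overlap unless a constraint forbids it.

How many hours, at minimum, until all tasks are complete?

After its own release at hour 1, textbook reading can start at hour 1 and finishes at hour 3.
After textbook reading (finishes hour 3), note summarizing can start at hour 3 and finishes at hour 6.
Error review waits on textbook reading (finishes hour 3, plus 1-hour gap → hour 4), so it starts at hour 4 and finishes at 4 + 9 = hour 13.
After textbook reading (finishes hour 3), the problem set can start at hour 3 and finishes at hour 5.
Final review cannot start until the problem set (finishes hour 5); note summarizing (finishes hour 6, plus 3-hour gap → hour 9). The controlling bound is hour 9, so final review finishes at 9 + 4 = hour 13.
Formula-sheet prep cannot start until the problem set (finishes hour 5); note summarizing (finishes hour 6); error review (finishes hour 13). The controlling bound is hour 13, so formula-sheet prep finishes at 13 + 7 = hour 20.
All tasks are finished once the last one completes. Finish times: Textbook reading at 3, The problem set at 5, Error review at 13, Note summarizing at 6, Formula-sheet prep at 20, Final review at 13. The latest is hour 20.

20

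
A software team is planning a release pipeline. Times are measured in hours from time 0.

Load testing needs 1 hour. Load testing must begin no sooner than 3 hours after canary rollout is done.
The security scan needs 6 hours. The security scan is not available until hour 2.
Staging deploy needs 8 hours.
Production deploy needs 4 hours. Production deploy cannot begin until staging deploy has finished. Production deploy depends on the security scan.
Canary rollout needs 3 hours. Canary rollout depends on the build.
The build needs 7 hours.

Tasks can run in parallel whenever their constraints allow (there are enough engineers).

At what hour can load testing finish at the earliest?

14

The build can start immediately at hour 0; it finishes at hour 7.
Canary rollout waits on the build (finishes hour 7), so it starts at hour 7 and finishes at 7 + 3 = hour 10.
Load testing waits on canary rollout (finishes hour 10, plus 3-hour gap → hour 13), so it starts at hour 13 and finishes at 13 + 1 = hour 14.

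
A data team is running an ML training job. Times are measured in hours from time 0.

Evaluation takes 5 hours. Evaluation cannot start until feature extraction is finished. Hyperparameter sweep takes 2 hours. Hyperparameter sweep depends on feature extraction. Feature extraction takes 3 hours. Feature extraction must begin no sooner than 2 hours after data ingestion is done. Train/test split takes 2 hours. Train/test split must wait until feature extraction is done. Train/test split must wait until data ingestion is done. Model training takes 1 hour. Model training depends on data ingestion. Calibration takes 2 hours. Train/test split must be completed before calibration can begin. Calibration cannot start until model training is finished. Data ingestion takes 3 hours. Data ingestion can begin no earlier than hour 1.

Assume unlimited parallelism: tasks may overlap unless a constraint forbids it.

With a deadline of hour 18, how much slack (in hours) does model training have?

Data ingestion cannot begin until its own release at hour 1. It runs from hour 1 to 1 + 3 = hour 4.
After data ingestion (finishes hour 4), model training can start at hour 4 and finishes at hour 5.

Working backward from the deadline:
Calibration has no dependents, so it just needs to finish by hour 18. Starting by 18 − 2 = hour 16 achieves that.
Model training must finish before calibration (must start by hour 16). With a 1-hour duration, model training must start by 16 − 1 = hour 15.
So model training can start as early as hour 4 and as late as hour 15, giving 15 − 4 = 11 hours of slack.

11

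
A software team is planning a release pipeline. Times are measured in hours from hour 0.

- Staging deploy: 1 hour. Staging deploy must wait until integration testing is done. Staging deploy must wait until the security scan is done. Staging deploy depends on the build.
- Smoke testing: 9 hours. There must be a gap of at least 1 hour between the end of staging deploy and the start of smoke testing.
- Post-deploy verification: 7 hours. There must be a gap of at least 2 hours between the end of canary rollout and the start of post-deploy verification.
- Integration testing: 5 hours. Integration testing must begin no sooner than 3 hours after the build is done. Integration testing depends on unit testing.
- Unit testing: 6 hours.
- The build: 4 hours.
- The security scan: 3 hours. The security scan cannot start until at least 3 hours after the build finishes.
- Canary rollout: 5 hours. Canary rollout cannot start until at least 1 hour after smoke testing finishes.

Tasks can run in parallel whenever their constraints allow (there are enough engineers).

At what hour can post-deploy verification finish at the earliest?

Nothing blocks unit testing, so it runs from hour 0 to hour 6.
Nothing blocks the build, so it runs from hour 0 to hour 4.
The security scan waits on the build (finishes hour 4, plus 3-hour gap → hour 7), so it starts at hour 7 and finishes at 7 + 3 = hour 10.
Integration testing cannot start until the build (finishes hour 4, plus 3-hour gap → hour 7); unit testing (finishes hour 6). The controlling bound is hour 7, so integration testing finishes at 7 + 5 = hour 12.
For staging deploy: integration testing (finishes hour 12); the security scan (finishes hour 10); the build (finishes hour 4). Taking the maximum gives a start of hour 12, and it finishes at 12 + 1 = hour 13.
Smoke testing waits on staging deploy (finishes hour 13, plus 1-hour gap → hour 14), so it starts at hour 14 and finishes at 14 + 9 = hour 23.
After smoke testing (finishes hour 23, plus 1-hour gap → hour 24), canary rollout can start at hour 24 and finishes at hour 29.
Post-deploy verification cannot begin until canary rollout (finishes hour 29, plus 2-hour gap → hour 31). It runs from hour 31 to 31 + 7 = hour 38.

38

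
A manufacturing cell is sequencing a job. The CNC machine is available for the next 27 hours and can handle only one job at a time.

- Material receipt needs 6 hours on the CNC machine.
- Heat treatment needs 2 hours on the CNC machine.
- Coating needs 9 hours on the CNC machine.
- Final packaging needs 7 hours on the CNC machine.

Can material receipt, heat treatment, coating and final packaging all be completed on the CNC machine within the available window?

Yes

Running back to back, the jobs need 6 + 2 + 9 + 7 = 24 hours on the CNC machine.
Since 24 ≤ 27, they fit within the window.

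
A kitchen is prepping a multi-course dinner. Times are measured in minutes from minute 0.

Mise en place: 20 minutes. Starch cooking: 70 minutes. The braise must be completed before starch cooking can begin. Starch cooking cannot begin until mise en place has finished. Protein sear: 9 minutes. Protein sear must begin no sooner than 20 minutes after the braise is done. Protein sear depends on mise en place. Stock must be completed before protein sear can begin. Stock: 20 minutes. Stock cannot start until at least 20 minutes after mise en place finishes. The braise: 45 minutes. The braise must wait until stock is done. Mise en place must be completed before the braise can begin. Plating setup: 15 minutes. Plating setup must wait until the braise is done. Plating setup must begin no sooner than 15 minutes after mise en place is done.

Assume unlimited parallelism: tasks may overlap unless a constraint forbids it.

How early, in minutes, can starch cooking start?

105

Mise en place can start immediately at minute 0; it finishes at minute 20.
Stock waits on mise en place (finishes minute 20, plus 20-minute gap → minute 40), so it starts at minute 40 and finishes at 40 + 20 = minute 60.
The braise cannot start until stock (finishes minute 60); mise en place (finishes minute 20). The controlling bound is minute 60, so the braise finishes at 60 + 45 = minute 105.
Starch cooking waits on the braise (finishes minute 105); mise en place (finishes minute 20). The latest of these is minute 105, which is the earliest starch cooking can start.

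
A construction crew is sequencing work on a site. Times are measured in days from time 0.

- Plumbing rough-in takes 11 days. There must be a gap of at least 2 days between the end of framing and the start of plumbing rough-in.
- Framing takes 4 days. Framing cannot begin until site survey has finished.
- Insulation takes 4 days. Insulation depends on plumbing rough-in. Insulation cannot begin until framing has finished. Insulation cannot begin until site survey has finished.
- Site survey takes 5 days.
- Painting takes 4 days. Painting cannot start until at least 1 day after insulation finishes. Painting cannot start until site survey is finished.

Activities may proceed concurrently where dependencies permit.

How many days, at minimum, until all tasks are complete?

Site survey can start immediately at day 0; it finishes at day 5.
Framing cannot begin until site survey (finishes day 5). It runs from day 5 to 5 + 4 = day 9.
After framing (finishes day 9, plus 2-day gap → day 11), plumbing rough-in can start at day 11 and finishes at day 22.
Insulation has to wait for plumbing rough-in (finishes day 22); framing (finishes day 9); site survey (finishes day 5). The latest of these is day 22, so insulation runs day 22 to 22 + 4 = day 26.
Painting has to wait for insulation (finishes day 26, plus 1-day gap → day 27); site survey (finishes day 5). The latest of these is day 27, so painting runs day 27 to 27 + 4 = day 31.
All tasks are finished once the last one completes. Finish times: Site survey at 5, Framing at 9, Plumbing rough-in at 22, Insulation at 26, Painting at 31. The latest is day 31.

31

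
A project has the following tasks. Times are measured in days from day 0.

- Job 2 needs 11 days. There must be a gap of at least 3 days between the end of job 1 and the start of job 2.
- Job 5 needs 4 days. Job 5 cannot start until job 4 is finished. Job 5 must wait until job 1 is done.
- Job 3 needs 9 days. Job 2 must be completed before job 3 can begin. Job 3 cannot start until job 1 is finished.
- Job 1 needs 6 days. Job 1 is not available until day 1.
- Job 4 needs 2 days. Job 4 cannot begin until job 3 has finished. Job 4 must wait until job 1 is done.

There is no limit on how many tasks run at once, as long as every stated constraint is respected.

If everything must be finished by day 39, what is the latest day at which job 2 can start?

13

Job 5 must finish by day 39; it takes 4 days, so it must start by 39 − 4 = day 35.
Job 4 has to be done before job 5 (must start by day 35). That means finishing by day 35, i.e. starting by 35 − 2 = day 33.
Job 3 must finish before job 4 (must start by day 33). With a 9-day duration, job 3 must start by 33 − 9 = day 24.
Job 2 has to be done before job 3 (must start by day 24). That means finishing by day 24, i.e. starting by 24 − 11 = day 13.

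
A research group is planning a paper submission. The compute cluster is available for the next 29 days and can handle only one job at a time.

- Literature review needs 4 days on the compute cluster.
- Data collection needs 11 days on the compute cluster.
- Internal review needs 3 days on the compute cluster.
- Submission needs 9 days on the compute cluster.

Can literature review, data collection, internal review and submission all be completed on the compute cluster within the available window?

Running back to back, the jobs need 4 + 11 + 3 + 9 = 27 days on the compute cluster.
Since 27 ≤ 29, they fit within the window.

Yes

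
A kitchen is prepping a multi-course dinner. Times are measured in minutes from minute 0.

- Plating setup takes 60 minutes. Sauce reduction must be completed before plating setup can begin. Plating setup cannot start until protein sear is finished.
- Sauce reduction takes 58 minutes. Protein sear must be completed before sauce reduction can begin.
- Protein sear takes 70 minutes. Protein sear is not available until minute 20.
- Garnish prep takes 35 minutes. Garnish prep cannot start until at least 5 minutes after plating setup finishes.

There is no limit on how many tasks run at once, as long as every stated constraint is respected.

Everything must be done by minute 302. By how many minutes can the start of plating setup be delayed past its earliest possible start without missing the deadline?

54

Protein sear cannot begin until its own release at minute 20. It runs from minute 20 to 20 + 70 = minute 90.
Sauce reduction waits on protein sear (finishes minute 90), so it starts at minute 90 and finishes at 90 + 58 = minute 148.
For plating setup: sauce reduction (finishes minute 148); protein sear (finishes minute 90). Taking the maximum gives a start of minute 148, and it finishes at 148 + 60 = minute 208.

Working backward from the deadline:
Garnish prep has no dependents, so it just needs to finish by minute 302. Starting by 302 − 35 = minute 267 achieves that.
Plating setup feeds into garnish prep (must start by minute 267, minus 5-minute gap → minute 262); so plating setup must finish by minute 262 and therefore start by minute 202.
So plating setup can start as early as minute 148 and as late as minute 202, giving 202 − 148 = 54 minutes of slack.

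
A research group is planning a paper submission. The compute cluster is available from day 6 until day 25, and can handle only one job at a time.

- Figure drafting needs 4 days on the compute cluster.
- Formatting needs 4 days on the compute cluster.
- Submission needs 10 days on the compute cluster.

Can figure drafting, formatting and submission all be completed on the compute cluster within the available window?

Yes

The compute cluster window is 25 − 6 = 19 days.
Running back to back, the jobs need 4 + 4 + 10 = 18 days on the compute cluster.
Since 18 ≤ 19, they fit within the window.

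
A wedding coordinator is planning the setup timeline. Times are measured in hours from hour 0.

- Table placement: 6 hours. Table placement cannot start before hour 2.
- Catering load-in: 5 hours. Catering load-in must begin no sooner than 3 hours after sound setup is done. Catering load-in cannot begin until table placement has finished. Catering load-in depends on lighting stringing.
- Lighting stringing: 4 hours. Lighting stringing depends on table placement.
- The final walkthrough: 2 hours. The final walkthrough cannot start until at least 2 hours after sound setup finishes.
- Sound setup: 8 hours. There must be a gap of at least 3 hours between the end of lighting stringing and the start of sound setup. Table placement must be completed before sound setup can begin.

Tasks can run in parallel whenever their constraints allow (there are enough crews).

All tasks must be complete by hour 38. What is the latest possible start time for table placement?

Nothing follows catering load-in; the deadline of hour 38 is its only limit. It must start by 38 − 5 = hour 33.
To finish by hour 38, the final walkthrough (duration 2) must start no later than hour 36.
For sound setup: catering load-in (must start by hour 33, minus 3-hour gap → hour 30); the final walkthrough (must start by hour 36, minus 2-hour gap → hour 34). The most restrictive is hour 30; with an 8-hour duration, sound setup must start by hour 22.
Lighting stringing must finish in time for sound setup (must start by hour 22, minus 3-hour gap → hour 19); catering load-in (must start by hour 33). The tightest is hour 19, so lighting stringing must start by 19 − 4 = hour 15.
For table placement: lighting stringing (must start by hour 15); sound setup (must start by hour 22); catering load-in (must start by hour 33). The most restrictive is hour 15; with a 6-hour duration, table placement must start by hour 9.

9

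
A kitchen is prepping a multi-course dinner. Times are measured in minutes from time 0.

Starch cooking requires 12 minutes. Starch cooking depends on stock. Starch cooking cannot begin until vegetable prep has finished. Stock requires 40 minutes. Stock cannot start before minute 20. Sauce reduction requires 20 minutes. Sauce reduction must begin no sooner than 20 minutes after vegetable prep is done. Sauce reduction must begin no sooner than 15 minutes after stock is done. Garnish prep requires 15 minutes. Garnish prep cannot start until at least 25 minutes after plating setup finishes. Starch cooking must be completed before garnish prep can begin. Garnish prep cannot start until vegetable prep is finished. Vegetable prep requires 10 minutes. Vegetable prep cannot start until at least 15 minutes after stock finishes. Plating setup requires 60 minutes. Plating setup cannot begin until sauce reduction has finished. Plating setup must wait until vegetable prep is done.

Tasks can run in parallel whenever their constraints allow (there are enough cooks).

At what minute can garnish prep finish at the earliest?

225

After its own release at minute 20, stock can start at minute 20 and finishes at minute 60.
After stock (finishes minute 60, plus 15-minute gap → minute 75), vegetable prep can start at minute 75 and finishes at minute 85.
Starch cooking has to wait for stock (finishes minute 60); vegetable prep (finishes minute 85). The latest of these is minute 85, so starch cooking runs minute 85 to 85 + 12 = minute 97.
Sauce reduction has to wait for vegetable prep (finishes minute 85, plus 20-minute gap → minute 105); stock (finishes minute 60, plus 15-minute gap → minute 75). The latest of these is minute 105, so sauce reduction runs minute 105 to 105 + 20 = minute 125.
Plating setup needs all of sauce reduction (finishes minute 125); vegetable prep (finishes minute 85). That puts its earliest start at minute 125; it finishes at 125 + 60 = minute 185.
Garnish prep has to wait for plating setup (finishes minute 185, plus 25-minute gap → minute 210); starch cooking (finishes minute 97); vegetable prep (finishes minute 85). The latest of these is minute 210, so garnish prep runs minute 210 to 210 + 15 = minute 225.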